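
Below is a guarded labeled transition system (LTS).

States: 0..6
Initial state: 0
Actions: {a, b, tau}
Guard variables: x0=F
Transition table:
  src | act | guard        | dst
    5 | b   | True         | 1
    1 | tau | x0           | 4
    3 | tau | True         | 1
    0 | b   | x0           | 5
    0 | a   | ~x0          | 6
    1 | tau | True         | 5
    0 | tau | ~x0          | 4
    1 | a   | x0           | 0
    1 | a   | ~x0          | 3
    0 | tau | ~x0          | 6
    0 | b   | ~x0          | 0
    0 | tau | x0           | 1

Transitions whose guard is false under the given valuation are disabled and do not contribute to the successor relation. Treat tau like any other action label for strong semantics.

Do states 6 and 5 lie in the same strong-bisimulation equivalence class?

Refine partition for ~:
  P[0] = {{0,1,2,3,4,5,6}}
  P[1] = {{0},{1},{2,4,6},{3},{5}}
Fixed point at round 2; 5 class(es).
[6]={2,4,6}  [5]={5}

Answer: NOT BISIMILAR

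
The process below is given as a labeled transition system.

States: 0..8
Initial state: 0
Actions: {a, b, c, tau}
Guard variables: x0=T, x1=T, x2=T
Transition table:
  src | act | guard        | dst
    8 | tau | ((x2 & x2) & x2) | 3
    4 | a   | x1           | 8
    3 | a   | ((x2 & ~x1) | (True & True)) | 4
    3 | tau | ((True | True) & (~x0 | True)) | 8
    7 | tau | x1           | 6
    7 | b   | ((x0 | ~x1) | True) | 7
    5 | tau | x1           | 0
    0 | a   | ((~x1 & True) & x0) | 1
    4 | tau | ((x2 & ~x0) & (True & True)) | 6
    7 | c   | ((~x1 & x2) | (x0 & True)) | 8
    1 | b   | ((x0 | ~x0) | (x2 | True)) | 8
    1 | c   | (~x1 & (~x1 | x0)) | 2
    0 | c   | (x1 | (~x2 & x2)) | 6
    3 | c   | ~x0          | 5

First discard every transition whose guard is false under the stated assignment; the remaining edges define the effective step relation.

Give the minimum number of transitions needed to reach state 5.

Answer: UNREACHABLE

Trace:
BFS to 5:
  L0 = {0}
  L1 = {6}
5 never appears.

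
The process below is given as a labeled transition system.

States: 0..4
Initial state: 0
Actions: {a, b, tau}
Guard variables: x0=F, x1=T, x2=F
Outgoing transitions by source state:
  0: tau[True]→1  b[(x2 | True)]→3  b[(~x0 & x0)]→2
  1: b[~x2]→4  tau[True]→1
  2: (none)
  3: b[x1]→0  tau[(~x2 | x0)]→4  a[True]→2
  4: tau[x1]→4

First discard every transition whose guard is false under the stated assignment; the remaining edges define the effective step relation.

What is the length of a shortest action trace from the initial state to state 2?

Answer: 2

Analysis:
Breadth-first toward 2:
  depth 0: {0}
  depth 1: {1,3}
  depth 2: {2,4}
depth(2)=2, e.g. b·a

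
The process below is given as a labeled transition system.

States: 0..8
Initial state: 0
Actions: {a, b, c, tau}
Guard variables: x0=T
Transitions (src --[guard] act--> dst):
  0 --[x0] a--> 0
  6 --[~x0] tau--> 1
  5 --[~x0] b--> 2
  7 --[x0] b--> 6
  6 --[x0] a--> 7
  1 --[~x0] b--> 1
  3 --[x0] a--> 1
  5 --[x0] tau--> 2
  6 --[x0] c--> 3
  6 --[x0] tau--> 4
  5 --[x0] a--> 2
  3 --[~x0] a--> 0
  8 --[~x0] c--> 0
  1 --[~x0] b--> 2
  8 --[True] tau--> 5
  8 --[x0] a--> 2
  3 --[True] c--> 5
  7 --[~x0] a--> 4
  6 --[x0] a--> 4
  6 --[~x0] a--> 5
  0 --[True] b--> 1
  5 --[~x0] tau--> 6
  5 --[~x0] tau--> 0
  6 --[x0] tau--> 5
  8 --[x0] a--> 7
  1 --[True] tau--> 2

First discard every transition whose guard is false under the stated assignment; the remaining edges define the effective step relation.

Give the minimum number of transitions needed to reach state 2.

Answer: 2

Working:
Layered search for 2:
  depth 0: {0}
  depth 1: {1}
  depth 2: {2}
depth(2)=2, e.g. b·tau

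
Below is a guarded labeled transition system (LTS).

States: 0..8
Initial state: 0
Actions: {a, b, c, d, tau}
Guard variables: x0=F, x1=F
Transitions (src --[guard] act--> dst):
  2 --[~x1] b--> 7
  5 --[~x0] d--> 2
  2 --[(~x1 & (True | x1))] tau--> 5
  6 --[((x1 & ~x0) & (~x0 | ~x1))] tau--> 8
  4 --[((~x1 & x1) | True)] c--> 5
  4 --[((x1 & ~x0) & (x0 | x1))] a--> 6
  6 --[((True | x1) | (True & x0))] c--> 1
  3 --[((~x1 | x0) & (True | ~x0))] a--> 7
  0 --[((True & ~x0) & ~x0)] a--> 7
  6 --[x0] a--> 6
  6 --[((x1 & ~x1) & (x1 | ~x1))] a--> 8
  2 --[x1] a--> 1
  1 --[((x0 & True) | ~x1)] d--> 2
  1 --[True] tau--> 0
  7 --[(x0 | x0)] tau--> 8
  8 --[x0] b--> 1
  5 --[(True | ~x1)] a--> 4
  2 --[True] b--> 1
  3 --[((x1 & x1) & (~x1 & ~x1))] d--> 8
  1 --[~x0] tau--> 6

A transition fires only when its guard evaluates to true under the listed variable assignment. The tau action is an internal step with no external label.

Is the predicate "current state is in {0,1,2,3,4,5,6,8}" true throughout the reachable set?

Answer: INVARIANT VIOLATED at state 7

Working:
Allowed set {0,1,2,3,4,5,6,8}
Reach set: {0,7}
  0: ✓
  7: outside
counterexample path to 7: a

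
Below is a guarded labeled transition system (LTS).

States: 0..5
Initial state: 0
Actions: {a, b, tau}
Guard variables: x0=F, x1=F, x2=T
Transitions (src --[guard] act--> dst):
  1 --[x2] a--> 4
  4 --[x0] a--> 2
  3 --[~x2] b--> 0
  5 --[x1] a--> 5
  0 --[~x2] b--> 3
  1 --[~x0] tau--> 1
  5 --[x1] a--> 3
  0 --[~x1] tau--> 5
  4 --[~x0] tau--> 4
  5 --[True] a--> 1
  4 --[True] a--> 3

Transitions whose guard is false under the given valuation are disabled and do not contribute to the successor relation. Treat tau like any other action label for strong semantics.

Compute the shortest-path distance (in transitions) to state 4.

Layered search for 4:
  L0 = {0}
  L1 = {5}
  L2 = {1}
  L3 = {4}
first hit 4 at d=3 via tau·a·a

Answer: 3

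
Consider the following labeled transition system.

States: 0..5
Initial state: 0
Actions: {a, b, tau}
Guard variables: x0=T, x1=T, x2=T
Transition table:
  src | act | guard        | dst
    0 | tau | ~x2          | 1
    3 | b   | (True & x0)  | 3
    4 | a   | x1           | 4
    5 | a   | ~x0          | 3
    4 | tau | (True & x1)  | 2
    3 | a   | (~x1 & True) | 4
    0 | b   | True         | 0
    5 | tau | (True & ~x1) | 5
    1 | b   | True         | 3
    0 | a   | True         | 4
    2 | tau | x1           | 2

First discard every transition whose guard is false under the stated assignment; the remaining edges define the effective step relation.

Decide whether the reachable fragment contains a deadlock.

Reachable = {0,2,4}
  0: a→4  b→0  [2 out]
  2: tau→2  [1 out]
  4: a→4  tau→2  [2 out]

Answer: DEADLOCK-FREE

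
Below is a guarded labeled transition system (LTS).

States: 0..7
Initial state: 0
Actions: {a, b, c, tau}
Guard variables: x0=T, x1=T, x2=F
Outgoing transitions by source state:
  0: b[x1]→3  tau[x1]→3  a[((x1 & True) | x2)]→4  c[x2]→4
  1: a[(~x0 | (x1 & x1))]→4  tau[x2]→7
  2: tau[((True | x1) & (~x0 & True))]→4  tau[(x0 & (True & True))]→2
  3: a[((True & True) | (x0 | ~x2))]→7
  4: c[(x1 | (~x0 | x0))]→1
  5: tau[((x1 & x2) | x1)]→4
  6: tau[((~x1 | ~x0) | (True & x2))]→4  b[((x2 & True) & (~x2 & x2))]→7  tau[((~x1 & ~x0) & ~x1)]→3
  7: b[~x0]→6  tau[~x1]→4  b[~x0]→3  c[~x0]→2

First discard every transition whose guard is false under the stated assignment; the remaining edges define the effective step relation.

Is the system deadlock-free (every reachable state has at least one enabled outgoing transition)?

Answer: DEADLOCK at state 7

Analysis:
Reachable = {0,1,3,4,7}
  0: a→4  b→3  tau→3  [deg 3]
  1: a→4  [deg 1]
  3: a→7  [deg 1]
  4: c→1  [deg 1]
  7: ∅  [no exit]
Path to 7: b·a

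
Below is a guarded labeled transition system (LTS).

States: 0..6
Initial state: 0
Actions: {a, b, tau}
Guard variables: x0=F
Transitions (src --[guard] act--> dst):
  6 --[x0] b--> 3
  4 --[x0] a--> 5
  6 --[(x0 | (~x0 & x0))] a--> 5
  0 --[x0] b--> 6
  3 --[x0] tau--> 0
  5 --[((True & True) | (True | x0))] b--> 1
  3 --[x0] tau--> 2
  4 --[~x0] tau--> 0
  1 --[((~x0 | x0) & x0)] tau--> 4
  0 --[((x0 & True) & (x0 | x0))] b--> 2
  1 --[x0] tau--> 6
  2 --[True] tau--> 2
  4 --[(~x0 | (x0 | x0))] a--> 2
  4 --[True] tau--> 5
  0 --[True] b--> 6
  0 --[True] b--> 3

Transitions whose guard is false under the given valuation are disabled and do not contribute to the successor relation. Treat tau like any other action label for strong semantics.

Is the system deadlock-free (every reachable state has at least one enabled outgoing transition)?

Reachable = {0,3,6}
  0: b→3  b→6  [deg 2]
  3: ∅  [deadlock]
  6: ∅  [deadlock]
Path to 3: b

Answer: DEADLOCK at state 3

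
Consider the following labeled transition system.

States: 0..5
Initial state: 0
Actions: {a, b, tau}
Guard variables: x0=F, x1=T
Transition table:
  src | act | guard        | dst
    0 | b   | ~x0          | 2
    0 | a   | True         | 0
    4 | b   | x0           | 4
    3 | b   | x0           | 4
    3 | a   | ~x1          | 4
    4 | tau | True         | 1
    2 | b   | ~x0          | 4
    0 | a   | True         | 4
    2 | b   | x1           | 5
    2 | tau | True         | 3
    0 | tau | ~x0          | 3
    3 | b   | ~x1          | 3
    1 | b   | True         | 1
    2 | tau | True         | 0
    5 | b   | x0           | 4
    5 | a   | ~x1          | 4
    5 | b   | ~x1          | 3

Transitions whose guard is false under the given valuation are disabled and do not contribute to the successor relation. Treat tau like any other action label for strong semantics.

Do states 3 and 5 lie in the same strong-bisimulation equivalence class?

Answer: BISIMILAR

Trace:
Refine partition for ~:
  round 0: {{0,1,2,3,4,5}}
  round 1: {{0},{1},{2},{3,5},{4}}
Fixed point at round 2; 5 class(es).
[3]={3,5}  [5]={3,5}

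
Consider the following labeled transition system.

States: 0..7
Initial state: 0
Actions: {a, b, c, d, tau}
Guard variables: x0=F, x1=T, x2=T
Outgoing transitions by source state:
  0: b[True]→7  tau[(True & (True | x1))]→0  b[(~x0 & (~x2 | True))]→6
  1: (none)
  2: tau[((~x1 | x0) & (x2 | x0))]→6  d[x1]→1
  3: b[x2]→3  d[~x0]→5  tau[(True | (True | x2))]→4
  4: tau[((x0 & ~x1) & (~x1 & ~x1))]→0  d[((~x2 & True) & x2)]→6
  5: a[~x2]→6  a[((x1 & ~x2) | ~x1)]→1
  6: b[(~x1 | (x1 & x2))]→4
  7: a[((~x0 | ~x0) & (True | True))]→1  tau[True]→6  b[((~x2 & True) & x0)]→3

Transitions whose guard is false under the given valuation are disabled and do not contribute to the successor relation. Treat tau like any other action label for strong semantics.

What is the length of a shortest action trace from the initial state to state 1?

BFS to 1:
  Layer 0: {0}
  Layer 1: {6,7}
  Layer 2: {1,4}
depth(1)=2, e.g. b·a

Answer: 2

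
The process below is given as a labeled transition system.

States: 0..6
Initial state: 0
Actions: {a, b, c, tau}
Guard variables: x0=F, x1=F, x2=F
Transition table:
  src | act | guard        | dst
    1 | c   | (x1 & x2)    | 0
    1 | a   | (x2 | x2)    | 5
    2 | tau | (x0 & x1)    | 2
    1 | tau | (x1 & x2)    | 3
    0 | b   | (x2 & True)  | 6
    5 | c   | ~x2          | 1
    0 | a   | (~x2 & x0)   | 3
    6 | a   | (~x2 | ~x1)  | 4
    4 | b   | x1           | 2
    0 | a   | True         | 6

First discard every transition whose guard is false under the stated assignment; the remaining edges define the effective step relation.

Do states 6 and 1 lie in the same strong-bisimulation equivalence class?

Refine partition for ~:
  round 0: {{0,1,2,3,4,5,6}}
  round 1: {{0,6},{1,2,3,4},{5}}
  round 2: {{0},{1,2,3,4},{5},{6}}
stable after 3 split(s): 4 block(s)
class of 6: {6}; class of 1: {1,2,3,4}

Answer: NOT BISIMILAR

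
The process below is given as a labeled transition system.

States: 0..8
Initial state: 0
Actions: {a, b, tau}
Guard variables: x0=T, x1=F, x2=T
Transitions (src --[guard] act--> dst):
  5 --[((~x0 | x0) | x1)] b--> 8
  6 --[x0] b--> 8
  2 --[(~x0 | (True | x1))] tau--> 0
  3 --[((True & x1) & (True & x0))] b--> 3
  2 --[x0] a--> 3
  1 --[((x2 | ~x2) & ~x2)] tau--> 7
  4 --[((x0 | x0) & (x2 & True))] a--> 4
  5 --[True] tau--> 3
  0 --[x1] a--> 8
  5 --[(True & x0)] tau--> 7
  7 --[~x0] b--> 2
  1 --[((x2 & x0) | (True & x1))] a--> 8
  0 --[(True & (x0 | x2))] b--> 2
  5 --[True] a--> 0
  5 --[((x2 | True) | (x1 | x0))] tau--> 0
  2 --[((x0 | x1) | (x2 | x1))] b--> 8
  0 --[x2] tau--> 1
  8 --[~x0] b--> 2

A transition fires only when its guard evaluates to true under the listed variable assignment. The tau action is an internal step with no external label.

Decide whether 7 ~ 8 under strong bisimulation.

Answer: BISIMILAR

Analysis:
Refine partition for ~:
  P[0] = {{0,1,2,3,4,5,6,7,8}}
  P[1] = {{0},{1,4},{2,5},{3,7,8},{6}}
  P[2] = {{0},{1},{2},{3,7,8},{4},{5},{6}}
7 equivalence class(es) (converged in 3)
7∈{3,7,8}, 8∈{3,7,8}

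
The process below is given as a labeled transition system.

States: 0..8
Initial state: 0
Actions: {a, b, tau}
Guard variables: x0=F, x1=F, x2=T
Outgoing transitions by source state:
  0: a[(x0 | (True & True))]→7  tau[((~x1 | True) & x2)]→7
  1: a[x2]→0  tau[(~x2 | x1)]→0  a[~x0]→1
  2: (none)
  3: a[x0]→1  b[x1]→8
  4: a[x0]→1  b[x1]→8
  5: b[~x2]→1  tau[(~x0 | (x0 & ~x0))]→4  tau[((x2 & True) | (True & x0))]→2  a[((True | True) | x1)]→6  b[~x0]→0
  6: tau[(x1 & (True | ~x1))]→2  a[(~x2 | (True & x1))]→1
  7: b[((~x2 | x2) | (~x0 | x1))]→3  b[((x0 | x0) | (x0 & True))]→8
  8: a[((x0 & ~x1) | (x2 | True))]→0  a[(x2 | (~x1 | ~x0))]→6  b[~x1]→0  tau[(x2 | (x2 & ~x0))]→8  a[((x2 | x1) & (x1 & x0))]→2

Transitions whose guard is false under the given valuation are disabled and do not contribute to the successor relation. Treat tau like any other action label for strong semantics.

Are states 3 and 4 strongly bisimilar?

Refine partition for ~:
  P[0] = {{0,1,2,3,4,5,6,7,8}}
  P[1] = {{0},{1},{2,3,4,6},{5,8},{7}}
  P[2] = {{0},{1},{2,3,4,6},{5},{7},{8}}
Fixed point at round 3; 6 class(es).
class of 3: {2,3,4,6}; class of 4: {2,3,4,6}

Answer: BISIMILAR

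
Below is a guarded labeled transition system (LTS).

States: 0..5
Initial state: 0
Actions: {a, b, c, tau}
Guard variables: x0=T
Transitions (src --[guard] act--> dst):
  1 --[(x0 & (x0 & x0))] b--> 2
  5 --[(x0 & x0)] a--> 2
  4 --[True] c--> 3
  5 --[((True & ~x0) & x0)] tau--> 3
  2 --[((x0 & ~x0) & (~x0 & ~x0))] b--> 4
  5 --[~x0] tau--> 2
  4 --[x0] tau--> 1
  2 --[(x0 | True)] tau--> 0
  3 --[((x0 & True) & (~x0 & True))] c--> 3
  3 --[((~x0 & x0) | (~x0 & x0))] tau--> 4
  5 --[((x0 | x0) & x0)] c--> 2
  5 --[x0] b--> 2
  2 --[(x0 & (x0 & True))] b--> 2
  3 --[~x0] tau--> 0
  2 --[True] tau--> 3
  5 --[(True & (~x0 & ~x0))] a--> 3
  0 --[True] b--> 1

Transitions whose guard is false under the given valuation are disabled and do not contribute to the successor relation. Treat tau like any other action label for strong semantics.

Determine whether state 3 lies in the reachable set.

Guard filter leaves 10 enabled edge(s).
depth 0: {0}
depth 1: {1}  total {0,1}
depth 2: {2}  total {0,1,2}
depth 3: {3}  total {0,1,2,3}
Reachable = {0,1,2,3}
witness 3: b·b·tau

Answer: REACHABLE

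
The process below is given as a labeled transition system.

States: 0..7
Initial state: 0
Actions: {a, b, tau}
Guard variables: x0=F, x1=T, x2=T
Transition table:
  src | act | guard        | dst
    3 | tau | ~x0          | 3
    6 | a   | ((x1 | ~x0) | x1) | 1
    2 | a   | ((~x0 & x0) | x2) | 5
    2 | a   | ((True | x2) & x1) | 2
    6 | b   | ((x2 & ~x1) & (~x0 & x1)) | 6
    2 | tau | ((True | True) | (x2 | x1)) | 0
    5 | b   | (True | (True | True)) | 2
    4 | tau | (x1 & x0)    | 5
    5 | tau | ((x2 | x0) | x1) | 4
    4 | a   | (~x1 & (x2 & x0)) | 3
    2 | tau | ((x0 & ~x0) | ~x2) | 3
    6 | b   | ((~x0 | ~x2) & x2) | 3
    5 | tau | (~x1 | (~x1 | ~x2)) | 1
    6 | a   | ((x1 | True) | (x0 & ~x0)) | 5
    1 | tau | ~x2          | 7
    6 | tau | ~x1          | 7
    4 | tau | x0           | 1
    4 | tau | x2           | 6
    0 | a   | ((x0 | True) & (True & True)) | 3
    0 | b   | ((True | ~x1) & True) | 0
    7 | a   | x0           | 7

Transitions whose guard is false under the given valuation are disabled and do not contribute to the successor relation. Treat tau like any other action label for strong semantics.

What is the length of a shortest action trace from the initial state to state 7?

Answer: UNREACHABLE

Working:
Layered search for 7:
  depth 0: {0}
  depth 1: {3}
7 never appears.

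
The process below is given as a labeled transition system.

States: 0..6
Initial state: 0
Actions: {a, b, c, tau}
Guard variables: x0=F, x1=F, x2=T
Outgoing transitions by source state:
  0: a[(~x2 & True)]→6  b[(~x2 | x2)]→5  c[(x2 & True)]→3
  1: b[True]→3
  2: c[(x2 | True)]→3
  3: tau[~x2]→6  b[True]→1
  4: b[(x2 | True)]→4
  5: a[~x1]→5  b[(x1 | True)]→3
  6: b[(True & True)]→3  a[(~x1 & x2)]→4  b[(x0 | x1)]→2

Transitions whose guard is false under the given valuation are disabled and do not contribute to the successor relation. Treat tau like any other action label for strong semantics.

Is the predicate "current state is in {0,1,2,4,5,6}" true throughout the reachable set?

Answer: INVARIANT VIOLATED at state 3

Trace:
Safe = {0,1,2,4,5,6}
Reachable = {0,1,3,5}
  0: safe
  1: safe
  3: ✗ unsafe
  5: safe
counterexample path to 3: c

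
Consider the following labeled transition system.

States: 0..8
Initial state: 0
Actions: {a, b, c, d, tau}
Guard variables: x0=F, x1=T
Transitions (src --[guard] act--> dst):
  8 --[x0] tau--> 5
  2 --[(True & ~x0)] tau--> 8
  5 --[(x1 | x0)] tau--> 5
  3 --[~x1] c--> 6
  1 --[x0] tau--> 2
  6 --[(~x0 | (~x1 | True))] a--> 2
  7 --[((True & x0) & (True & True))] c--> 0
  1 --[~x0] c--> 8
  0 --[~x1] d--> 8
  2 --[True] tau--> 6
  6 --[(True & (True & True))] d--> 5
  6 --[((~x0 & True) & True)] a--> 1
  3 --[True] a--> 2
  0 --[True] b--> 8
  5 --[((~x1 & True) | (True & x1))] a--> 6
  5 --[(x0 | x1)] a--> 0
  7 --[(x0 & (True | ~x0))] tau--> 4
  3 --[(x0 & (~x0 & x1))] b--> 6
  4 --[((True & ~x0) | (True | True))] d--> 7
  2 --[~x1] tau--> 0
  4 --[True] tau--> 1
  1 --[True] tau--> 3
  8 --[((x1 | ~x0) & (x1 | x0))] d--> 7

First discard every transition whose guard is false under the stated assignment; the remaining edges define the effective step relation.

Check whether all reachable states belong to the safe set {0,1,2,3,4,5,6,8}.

Inv-set: {0,1,2,3,4,5,6,8}
Reach set: {0,7,8}
  0: ok
  7: outside
  8: ok
counterexample path to 7: b·d

Answer: INVARIANT VIOLATED at state 7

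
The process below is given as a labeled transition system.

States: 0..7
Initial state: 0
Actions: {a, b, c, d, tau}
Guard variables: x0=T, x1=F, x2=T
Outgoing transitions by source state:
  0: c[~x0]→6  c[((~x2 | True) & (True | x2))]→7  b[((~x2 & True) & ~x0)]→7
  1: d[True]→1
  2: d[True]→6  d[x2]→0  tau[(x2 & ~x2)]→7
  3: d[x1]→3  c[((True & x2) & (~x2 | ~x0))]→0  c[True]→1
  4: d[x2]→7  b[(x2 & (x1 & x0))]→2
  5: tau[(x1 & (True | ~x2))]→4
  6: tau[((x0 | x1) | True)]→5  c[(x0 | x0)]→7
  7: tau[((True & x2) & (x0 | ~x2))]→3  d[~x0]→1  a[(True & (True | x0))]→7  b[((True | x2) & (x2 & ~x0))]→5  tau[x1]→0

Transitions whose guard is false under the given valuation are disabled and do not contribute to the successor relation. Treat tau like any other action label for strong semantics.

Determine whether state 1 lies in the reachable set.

Answer: REACHABLE

Trace:
Guard filter leaves 10 enabled edge(s).
L0 = {0}
L1 = {7}  cumulative {0,7}
L2 = {3}  cumulative {0,3,7}
L3 = {1}  cumulative {0,1,3,7}
R = {0,1,3,7}
Path to 1: c·tau·c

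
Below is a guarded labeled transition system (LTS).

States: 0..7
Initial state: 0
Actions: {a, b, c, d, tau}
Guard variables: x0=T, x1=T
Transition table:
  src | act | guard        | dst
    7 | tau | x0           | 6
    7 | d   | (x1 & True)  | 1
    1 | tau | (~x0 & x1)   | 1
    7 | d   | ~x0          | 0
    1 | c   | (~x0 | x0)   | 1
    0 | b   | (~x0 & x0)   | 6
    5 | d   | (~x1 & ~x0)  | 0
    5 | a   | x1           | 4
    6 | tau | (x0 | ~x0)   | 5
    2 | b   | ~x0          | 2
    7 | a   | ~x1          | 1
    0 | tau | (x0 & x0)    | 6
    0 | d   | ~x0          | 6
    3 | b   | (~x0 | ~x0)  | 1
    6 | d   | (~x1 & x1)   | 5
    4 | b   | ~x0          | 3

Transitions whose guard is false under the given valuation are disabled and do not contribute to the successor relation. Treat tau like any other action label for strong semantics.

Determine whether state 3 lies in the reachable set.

6 transition(s) survive guard evaluation.
Layer 0: {0}
Layer 1: {6}  total {0,6}
Layer 2: {5}  total {0,5,6}
Layer 3: {4}  total {0,4,5,6}
R = {0,4,5,6}

Answer: UNREACHABLE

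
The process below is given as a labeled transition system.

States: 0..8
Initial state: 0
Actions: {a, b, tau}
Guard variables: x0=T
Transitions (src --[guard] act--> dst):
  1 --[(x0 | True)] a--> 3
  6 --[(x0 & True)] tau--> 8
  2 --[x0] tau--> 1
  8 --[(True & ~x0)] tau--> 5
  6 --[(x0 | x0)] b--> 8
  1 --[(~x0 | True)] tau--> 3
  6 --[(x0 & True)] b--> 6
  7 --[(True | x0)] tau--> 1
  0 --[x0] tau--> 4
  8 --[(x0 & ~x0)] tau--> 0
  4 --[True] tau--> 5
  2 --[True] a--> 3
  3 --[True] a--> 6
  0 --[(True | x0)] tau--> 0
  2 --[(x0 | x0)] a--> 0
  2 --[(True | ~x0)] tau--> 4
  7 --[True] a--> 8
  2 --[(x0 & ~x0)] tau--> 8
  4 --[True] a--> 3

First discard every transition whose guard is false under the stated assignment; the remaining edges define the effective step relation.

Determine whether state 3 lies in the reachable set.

Answer: REACHABLE

Analysis:
After dropping false guards: 16 live edges.
Layer 0: {0}
Layer 1: {4}  total {0,4}
Layer 2: {3,5}  total {0,3,4,5}
Layer 3: {6}  total {0,3,4,5,6}
Layer 4: {8}  total {0,3,4,5,6,8}
Reachable = {0,3,4,5,6,8}
trace reaching 3: tau·a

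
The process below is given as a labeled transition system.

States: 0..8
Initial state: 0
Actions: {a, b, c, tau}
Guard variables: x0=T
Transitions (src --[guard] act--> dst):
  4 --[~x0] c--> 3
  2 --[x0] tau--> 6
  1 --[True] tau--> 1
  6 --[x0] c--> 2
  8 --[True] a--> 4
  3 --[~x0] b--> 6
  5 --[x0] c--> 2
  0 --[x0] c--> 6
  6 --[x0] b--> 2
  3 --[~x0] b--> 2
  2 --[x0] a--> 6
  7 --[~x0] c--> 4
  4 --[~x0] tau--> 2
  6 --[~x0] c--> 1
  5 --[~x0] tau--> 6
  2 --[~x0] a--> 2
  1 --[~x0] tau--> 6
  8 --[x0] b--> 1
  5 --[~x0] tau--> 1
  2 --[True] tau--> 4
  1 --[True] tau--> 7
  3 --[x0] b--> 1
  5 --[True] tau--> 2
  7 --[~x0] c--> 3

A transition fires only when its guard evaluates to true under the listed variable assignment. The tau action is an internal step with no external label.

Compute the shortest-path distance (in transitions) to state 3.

Breadth-first toward 3:
  Layer 0: {0}
  Layer 1: {6}
  Layer 2: {2}
  Layer 3: {4}
3 never appears.

Answer: UNREACHABLE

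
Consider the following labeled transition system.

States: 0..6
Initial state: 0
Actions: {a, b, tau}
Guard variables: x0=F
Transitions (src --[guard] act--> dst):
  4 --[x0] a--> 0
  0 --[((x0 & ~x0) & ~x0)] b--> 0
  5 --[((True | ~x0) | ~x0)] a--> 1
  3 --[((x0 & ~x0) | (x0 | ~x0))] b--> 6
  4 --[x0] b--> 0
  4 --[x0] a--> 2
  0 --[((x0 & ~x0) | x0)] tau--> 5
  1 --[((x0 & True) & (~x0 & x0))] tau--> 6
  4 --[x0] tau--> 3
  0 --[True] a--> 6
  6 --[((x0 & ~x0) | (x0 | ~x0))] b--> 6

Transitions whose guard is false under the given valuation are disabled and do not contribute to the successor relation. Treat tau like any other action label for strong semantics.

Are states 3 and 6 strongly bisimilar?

Compute ~ classes (split until stable):
  P[0] = {{0,1,2,3,4,5,6}}
  P[1] = {{0,5},{1,2,4},{3,6}}
  P[2] = {{0},{1,2,4},{3,6},{5}}
stable after 3 split(s): 4 block(s)
3∈{3,6}, 6∈{3,6}

Answer: BISIMILAR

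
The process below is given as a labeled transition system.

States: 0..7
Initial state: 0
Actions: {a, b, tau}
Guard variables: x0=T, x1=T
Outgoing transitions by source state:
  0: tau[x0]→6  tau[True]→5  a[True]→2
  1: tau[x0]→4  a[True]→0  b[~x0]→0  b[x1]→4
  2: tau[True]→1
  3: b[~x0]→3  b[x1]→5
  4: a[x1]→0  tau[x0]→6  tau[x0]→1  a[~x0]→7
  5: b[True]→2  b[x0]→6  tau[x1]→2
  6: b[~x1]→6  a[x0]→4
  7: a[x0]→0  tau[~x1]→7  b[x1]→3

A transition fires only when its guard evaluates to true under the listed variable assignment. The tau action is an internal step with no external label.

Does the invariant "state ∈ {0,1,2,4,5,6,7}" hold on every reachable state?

Answer: INVARIANT HOLDS

Trace:
Safe = {0,1,2,4,5,6,7}
Reach set: {0,1,2,4,5,6}
  0: ✓
  1: ✓
  2: ✓
  4: ✓
  5: ✓
  6: ✓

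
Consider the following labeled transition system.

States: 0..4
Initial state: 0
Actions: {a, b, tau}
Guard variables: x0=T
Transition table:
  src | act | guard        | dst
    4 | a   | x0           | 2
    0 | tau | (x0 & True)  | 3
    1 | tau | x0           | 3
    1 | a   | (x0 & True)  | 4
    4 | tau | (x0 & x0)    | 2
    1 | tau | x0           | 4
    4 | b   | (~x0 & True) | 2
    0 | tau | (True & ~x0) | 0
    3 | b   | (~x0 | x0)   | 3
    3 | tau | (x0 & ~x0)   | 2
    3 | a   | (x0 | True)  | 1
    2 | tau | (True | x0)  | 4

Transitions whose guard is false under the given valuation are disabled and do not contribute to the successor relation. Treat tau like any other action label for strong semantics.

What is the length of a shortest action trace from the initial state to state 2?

Breadth-first toward 2:
  depth 0: {0}
  depth 1: {3}
  depth 2: {1}
  depth 3: {4}
  depth 4: {2}
2 enters at depth 4; path tau·a·a·a

Answer: 4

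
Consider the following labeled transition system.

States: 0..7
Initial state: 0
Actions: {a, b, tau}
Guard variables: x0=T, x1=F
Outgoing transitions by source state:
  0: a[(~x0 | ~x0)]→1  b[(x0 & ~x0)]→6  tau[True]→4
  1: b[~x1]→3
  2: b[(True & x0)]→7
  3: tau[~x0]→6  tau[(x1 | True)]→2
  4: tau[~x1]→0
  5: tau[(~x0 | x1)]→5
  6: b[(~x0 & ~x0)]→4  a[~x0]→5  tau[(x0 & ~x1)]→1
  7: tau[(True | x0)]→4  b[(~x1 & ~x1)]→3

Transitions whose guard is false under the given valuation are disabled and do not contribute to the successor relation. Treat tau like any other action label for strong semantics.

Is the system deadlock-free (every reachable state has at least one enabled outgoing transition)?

Answer: DEADLOCK-FREE

Working:
Reachable = {0,4}
  0: tau→4  [1 exit(s)]
  4: tau→0  [1 exit(s)]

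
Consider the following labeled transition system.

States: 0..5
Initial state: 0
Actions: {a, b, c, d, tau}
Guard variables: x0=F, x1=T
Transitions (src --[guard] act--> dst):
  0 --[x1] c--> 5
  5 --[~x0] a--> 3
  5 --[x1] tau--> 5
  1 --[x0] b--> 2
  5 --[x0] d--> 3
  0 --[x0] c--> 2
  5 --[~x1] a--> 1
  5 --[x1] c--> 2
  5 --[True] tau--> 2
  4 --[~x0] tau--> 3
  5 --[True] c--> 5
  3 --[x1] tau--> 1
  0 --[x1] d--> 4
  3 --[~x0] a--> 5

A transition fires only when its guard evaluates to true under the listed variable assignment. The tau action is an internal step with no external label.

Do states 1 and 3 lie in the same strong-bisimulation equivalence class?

Bisimulation quotient by refinement:
  round 0: {{0,1,2,3,4,5}}
  round 1: {{0},{1,2},{3},{4},{5}}
5 equivalence class(es) (converged in 2)
[1]={1,2}  [3]={3}

Answer: NOT BISIMILAR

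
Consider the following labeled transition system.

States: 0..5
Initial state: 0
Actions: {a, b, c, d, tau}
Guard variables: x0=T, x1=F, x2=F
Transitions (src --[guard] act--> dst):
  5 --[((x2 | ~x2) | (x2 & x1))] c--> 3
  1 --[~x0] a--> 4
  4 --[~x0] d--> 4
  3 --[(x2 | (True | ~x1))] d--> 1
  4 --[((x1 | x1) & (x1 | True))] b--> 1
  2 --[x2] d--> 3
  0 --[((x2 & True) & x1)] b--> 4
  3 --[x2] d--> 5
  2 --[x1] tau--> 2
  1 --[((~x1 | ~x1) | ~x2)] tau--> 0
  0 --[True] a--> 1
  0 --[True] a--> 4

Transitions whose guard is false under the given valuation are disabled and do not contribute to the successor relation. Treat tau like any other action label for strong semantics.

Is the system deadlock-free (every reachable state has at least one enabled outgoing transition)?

Answer: DEADLOCK at state 4

Analysis:
R = {0,1,4}
  0: a→1  a→4  [2 exit(s)]
  1: tau→0  [1 exit(s)]
  4: ∅  [deadlock]
Path to 4: a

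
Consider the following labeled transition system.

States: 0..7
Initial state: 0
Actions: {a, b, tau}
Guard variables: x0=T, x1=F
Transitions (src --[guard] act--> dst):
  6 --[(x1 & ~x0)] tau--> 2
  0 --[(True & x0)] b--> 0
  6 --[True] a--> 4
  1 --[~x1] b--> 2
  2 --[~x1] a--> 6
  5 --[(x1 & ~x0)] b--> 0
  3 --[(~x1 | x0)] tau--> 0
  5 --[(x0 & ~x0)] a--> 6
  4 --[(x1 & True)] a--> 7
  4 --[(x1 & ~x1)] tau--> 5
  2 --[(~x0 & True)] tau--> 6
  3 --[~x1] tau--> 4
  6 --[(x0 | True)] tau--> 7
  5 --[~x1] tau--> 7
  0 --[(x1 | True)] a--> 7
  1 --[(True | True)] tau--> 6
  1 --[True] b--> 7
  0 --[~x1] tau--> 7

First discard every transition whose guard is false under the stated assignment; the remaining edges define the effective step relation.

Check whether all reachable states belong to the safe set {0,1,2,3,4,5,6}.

Answer: INVARIANT VIOLATED at state 7

Analysis:
Safe = {0,1,2,3,4,5,6}
Reach set: {0,7}
  0: safe
  7: VIOLATES
counterexample path to 7: a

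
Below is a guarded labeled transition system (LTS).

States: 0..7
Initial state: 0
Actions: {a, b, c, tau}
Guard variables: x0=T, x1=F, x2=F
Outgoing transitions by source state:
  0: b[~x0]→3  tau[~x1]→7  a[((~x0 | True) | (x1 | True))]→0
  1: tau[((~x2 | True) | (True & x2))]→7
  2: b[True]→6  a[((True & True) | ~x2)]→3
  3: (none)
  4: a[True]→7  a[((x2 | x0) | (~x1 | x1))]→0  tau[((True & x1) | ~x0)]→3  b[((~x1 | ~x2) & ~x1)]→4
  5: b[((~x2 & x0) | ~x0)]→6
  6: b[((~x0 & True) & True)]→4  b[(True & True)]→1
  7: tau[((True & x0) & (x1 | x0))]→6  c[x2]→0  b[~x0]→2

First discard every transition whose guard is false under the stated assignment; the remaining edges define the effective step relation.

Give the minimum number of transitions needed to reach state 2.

Answer: UNREACHABLE

Working:
Breadth-first toward 2:
  depth 0: {0}
  depth 1: {7}
  depth 2: {6}
  depth 3: {1}
2 never appears.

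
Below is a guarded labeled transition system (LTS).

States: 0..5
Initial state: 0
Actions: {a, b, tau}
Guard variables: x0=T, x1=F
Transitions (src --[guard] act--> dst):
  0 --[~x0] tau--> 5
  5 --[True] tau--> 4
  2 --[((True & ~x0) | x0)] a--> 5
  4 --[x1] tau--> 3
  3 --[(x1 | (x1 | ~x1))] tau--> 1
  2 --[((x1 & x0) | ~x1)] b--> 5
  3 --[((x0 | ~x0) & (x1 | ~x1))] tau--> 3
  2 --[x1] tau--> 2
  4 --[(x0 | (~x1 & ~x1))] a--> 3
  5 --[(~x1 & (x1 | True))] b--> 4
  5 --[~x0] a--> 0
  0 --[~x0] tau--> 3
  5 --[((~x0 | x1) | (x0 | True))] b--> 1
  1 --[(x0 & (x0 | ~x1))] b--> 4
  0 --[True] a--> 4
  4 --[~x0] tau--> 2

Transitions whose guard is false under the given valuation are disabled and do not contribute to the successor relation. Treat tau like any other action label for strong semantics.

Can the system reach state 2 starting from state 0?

Answer: UNREACHABLE

Working:
Guard filter leaves 10 enabled edge(s).
depth 0: {0}
depth 1: {4}  cumulative {0,4}
depth 2: {3}  cumulative {0,3,4}
depth 3: {1}  cumulative {0,1,3,4}
Reach set: {0,1,3,4}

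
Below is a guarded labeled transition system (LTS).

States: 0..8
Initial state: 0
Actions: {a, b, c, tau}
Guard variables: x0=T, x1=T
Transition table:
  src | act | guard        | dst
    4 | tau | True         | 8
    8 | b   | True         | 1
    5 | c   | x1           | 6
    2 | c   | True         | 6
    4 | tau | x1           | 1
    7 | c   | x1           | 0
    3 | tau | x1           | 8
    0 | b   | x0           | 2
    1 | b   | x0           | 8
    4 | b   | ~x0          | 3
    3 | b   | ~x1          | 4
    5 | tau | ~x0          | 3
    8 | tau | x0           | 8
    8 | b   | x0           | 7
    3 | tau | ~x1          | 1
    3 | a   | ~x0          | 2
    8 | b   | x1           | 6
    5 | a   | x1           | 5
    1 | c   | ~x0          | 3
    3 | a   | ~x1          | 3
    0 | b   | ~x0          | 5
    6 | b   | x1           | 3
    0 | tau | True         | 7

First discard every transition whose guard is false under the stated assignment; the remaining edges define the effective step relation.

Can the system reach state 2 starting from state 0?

15 transition(s) survive guard evaluation.
depth 0: {0}
depth 1: {2,7}  now seen {0,2,7}
depth 2: {6}  now seen {0,2,6,7}
depth 3: {3}  now seen {0,2,3,6,7}
depth 4: {8}  now seen {0,2,3,6,7,8}
depth 5: {1}  now seen {0,1,2,3,6,7,8}
Reachable = {0,1,2,3,6,7,8}
trace reaching 2: b

Answer: REACHABLE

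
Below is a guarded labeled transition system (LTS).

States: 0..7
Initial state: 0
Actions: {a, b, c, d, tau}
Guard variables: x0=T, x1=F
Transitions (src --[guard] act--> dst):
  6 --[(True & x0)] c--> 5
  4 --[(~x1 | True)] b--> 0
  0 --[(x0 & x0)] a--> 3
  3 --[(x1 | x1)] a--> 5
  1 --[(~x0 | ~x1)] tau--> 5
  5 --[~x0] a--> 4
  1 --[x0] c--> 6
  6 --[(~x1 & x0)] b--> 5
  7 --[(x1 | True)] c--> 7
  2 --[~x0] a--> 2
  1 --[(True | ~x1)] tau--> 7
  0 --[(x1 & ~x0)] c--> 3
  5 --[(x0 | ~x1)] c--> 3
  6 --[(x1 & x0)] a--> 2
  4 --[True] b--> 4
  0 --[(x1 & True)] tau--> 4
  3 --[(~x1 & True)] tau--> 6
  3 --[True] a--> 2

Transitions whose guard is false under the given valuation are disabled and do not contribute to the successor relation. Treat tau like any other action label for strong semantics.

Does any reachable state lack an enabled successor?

Answer: DEADLOCK at state 2

Working:
R = {0,2,3,5,6}
  0: a→3  [deg 1]
  2: ∅  [no exit]
  3: a→2  tau→6  [deg 2]
  5: c→3  [deg 1]
  6: b→5  c→5  [deg 2]
trace reaching 2: a·a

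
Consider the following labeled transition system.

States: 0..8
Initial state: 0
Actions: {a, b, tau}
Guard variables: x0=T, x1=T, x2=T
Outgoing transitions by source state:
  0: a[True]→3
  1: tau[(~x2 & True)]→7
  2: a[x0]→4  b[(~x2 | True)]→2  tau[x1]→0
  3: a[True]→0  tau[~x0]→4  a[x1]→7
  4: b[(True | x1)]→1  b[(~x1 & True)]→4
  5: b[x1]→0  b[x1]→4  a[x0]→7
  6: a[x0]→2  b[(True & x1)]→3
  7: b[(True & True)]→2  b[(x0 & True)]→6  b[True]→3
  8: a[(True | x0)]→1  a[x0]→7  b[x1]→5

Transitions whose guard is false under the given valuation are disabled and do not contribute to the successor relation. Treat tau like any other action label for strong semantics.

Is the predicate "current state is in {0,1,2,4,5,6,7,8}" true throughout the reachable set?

Answer: INVARIANT VIOLATED at state 3

Analysis:
Inv-set: {0,1,2,4,5,6,7,8}
Reach set: {0,1,2,3,4,6,7}
  0: ✓
  1: ✓
  2: ✓
  3: ✗ unsafe
  4: ✓
  6: ✓
  7: ✓
counterexample path to 3: a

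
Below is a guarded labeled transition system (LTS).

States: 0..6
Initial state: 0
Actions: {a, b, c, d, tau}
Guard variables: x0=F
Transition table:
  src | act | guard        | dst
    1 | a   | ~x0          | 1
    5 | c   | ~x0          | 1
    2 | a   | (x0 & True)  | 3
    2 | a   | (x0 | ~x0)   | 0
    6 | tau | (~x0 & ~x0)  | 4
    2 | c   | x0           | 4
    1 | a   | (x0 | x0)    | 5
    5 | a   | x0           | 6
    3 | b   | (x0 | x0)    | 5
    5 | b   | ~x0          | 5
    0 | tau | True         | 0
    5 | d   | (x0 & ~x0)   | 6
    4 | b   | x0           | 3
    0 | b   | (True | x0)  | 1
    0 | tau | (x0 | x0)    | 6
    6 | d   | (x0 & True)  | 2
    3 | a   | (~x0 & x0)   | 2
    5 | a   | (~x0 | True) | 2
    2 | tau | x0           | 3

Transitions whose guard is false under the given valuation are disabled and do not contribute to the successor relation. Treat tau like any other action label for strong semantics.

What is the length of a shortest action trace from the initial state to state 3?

BFS to 3:
  depth 0: {0}
  depth 1: {1}
3 never appears.

Answer: UNREACHABLE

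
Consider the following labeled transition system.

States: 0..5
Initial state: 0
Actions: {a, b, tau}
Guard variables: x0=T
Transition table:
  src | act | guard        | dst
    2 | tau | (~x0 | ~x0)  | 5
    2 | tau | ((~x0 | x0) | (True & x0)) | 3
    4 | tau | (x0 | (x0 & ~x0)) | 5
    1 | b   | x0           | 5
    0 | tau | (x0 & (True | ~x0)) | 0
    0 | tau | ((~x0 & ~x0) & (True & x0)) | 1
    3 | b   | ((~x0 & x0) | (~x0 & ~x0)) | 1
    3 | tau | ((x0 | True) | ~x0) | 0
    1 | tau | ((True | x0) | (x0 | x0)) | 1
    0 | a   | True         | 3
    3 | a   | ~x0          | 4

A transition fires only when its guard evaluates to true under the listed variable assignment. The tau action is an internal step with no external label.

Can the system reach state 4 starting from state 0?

Answer: UNREACHABLE

Analysis:
After dropping false guards: 7 live edges.
L0 = {0}
L1 = {3}  now seen {0,3}
Reach set: {0,3}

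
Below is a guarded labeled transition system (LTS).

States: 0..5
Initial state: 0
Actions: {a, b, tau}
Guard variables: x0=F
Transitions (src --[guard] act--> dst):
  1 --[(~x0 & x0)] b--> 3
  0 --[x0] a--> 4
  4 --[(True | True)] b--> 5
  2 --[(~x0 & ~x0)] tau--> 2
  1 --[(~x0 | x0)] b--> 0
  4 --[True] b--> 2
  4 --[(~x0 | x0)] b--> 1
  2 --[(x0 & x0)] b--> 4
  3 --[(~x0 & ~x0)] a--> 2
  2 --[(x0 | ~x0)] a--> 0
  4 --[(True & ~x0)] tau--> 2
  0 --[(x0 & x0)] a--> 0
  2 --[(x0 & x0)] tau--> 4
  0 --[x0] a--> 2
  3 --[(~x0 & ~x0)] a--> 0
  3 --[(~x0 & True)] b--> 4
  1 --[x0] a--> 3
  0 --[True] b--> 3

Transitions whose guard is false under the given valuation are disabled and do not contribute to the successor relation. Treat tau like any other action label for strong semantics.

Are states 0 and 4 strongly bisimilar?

Bisimulation quotient by refinement:
  round 0: {{0,1,2,3,4,5}}
  round 1: {{0,1},{2},{3},{4},{5}}
  round 2: {{0},{1},{2},{3},{4},{5}}
Fixed point at round 3; 6 class(es).
class of 0: {0}; class of 4: {4}

Answer: NOT BISIMILAR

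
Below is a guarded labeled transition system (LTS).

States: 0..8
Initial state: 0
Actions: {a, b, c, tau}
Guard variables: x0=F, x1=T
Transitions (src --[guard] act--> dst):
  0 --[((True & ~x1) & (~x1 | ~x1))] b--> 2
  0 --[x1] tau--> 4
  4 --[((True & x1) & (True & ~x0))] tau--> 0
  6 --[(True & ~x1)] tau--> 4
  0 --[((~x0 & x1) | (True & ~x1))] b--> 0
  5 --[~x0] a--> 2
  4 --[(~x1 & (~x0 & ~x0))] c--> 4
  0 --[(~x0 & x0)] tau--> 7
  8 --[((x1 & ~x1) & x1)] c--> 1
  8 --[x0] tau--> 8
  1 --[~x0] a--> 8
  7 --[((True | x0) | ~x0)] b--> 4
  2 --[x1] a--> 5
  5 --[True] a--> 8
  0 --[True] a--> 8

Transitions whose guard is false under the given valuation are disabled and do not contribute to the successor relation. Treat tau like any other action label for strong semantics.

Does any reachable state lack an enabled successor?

Reach set: {0,4,8}
  0: a→8  b→0  tau→4  [3 out]
  4: tau→0  [1 out]
  8: ∅  [deadlock]
Path to 8: a

Answer: DEADLOCK at state 8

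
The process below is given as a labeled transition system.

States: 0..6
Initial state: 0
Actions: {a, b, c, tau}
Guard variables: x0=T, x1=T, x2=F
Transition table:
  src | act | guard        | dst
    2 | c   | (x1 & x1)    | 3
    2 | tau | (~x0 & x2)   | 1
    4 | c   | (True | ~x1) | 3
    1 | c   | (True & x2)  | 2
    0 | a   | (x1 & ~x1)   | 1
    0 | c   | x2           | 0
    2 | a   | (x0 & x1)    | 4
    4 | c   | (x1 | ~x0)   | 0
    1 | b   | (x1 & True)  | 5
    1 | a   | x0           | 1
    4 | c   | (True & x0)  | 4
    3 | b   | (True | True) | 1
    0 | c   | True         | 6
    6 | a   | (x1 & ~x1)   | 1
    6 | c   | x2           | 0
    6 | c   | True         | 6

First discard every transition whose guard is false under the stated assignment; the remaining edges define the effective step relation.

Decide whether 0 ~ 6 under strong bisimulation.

Compute ~ classes (split until stable):
  π0 = {{0,1,2,3,4,5,6}}
  π1 = {{0,4,6},{1},{2},{3},{5}}
  π2 = {{0,6},{1},{2},{3},{4},{5}}
Fixed point at round 3; 6 class(es).
[0]={0,6}  [6]={0,6}

Answer: BISIMILAR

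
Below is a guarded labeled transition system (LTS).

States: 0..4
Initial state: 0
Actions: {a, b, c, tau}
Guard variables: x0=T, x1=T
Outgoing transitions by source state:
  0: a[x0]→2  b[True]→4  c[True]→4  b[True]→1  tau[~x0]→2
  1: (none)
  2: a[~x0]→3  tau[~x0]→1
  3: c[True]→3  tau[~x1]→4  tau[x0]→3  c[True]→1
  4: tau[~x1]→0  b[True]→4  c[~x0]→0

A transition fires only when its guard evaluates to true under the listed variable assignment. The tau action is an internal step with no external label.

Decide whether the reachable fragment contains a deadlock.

Answer: DEADLOCK at state 1

Working:
Reachable = {0,1,2,4}
  0: a→2  b→1  b→4  c→4  [4 out]
  1: ∅  [no exit]
  2: ∅  [no exit]
  4: b→4  [1 out]
trace reaching 1: b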